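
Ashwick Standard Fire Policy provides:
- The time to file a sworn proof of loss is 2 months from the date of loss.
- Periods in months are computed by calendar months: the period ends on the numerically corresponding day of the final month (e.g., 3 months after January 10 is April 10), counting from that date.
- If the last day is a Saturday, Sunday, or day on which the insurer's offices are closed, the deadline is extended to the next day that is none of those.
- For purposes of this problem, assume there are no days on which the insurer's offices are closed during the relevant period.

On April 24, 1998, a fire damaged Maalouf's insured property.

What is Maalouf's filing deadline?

2 months after April 24, 1998 is June 24, 1998.
June 24, 1998 is a Wednesday and not a day on which the insurer's offices are closed, so no extension applies.

June 24, 1998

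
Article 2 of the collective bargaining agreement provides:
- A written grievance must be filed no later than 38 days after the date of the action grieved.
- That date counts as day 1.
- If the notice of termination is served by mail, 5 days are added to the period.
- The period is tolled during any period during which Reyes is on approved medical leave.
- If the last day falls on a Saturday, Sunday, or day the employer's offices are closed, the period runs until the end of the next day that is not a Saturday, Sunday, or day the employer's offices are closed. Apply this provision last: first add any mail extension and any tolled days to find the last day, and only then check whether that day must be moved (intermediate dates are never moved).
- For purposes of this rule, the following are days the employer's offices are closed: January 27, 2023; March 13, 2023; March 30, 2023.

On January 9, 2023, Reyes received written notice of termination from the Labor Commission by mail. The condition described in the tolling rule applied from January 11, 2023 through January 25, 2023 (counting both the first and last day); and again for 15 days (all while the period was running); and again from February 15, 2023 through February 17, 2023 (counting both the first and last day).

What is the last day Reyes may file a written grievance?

March 27, 2023

Counting January 9, 2023 as day 1, day 38 is February 15, 2023.
Service was by mail, adding 5 days: February 15, 2023 + 5 days = February 20, 2023.
From January 11, 2023 through January 25, 2023 inclusive is 15 days; tolling adds 15 days: February 20, 2023 + 15 days = March 7, 2023.
Tolling adds 15 days: March 7, 2023 + 15 days = March 22, 2023.
From February 15, 2023 through February 17, 2023 inclusive is 3 days; tolling adds 3 days: March 22, 2023 + 3 days = March 25, 2023.
March 25, 2023 is Saturday; March 26, 2023 is Sunday. The next qualifying day is March 27, 2023.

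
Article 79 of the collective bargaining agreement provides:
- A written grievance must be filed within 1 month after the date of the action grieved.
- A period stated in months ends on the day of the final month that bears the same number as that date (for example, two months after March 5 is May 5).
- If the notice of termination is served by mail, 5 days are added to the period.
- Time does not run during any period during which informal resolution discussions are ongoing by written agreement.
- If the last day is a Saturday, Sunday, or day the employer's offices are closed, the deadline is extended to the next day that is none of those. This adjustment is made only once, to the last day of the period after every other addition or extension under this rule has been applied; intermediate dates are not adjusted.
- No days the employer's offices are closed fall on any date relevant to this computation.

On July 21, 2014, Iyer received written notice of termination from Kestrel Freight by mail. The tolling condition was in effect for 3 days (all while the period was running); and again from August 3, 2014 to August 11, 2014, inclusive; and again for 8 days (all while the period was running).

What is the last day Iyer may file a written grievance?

1 month after July 21, 2014 is August 21, 2014.
Service was by mail, adding 5 days: August 21, 2014 + 5 days = August 26, 2014.
Tolling adds 3 days: August 26, 2014 + 3 days = August 29, 2014.
From August 3, 2014 through August 11, 2014 inclusive is 9 days; tolling adds 9 days: August 29, 2014 + 9 days = September 7, 2014.
Tolling adds 8 days: September 7, 2014 + 8 days = September 15, 2014.
September 15, 2014 is a Monday and not a day the employer's offices are closed, so no extension applies.

September 15, 2014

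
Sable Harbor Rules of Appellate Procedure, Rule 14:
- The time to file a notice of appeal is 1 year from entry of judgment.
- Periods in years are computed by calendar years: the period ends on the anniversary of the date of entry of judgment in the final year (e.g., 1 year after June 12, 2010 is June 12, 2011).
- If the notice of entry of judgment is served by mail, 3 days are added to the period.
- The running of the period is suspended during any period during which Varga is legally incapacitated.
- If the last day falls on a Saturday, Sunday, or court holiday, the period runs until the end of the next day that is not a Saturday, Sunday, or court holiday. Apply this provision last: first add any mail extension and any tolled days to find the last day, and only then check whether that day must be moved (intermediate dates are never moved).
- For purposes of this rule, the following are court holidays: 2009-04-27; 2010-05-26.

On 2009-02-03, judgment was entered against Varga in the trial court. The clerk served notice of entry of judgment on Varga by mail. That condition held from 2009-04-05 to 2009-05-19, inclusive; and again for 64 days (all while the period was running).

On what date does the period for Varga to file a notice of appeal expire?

1 year after 2009-02-03 is February 3, 2010.
Service was by mail, adding 3 days: February 3, 2010 + 3 days = February 6, 2010.
From April 5, 2009 through May 19, 2009 inclusive is 45 days; tolling adds 45 days: February 6, 2010 + 45 days = March 23, 2010.
Tolling adds 64 days: March 23, 2010 + 64 days = May 26, 2010.
May 26, 2010 is a listed holiday. The next qualifying day is May 27, 2010.

May 27, 2010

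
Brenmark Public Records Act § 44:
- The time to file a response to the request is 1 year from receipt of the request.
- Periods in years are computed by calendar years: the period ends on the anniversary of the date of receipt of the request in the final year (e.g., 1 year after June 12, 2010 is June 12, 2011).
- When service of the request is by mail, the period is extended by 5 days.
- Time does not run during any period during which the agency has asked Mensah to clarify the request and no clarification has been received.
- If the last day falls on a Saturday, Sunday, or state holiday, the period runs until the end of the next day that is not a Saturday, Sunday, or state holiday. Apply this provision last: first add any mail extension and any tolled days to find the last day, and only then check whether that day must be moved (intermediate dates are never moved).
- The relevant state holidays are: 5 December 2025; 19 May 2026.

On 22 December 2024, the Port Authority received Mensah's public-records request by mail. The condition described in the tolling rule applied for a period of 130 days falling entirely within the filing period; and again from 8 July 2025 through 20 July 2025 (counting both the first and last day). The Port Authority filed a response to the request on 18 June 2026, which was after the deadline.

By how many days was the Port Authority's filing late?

1 year after 22 December 2024 is December 22, 2025.
Service was by mail, adding 5 days: December 22, 2025 + 5 days = December 27, 2025.
Tolling adds 130 days: December 27, 2025 + 130 days = May 6, 2026.
From July 8, 2025 through July 20, 2025 inclusive is 13 days; tolling adds 13 days: May 6, 2026 + 13 days = May 19, 2026.
May 19, 2026 is a listed holiday. The next qualifying day is May 20, 2026.
The deadline is May 20, 2026; from May 20, 2026 to June 18, 2026 is 29 days.

29 days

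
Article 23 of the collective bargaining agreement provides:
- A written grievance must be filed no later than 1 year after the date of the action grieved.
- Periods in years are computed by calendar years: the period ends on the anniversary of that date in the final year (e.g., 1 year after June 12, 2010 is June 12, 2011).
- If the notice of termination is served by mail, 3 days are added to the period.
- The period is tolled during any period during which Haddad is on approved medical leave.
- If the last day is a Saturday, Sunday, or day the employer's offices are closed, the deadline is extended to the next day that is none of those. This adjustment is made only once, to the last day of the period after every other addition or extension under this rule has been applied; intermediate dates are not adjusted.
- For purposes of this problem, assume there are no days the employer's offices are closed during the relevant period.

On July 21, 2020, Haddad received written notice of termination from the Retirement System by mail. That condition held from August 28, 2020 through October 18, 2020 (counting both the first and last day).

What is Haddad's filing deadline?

1 year after July 21, 2020 is July 21, 2021.
Service was by mail, adding 3 days: July 21, 2021 + 3 days = July 24, 2021.
From August 28, 2020 through October 18, 2020 inclusive is 52 days; tolling adds 52 days: July 24, 2021 + 52 days = September 14, 2021.
September 14, 2021 is a Tuesday and not a day the employer's offices are closed, so no extension applies.

September 14, 2021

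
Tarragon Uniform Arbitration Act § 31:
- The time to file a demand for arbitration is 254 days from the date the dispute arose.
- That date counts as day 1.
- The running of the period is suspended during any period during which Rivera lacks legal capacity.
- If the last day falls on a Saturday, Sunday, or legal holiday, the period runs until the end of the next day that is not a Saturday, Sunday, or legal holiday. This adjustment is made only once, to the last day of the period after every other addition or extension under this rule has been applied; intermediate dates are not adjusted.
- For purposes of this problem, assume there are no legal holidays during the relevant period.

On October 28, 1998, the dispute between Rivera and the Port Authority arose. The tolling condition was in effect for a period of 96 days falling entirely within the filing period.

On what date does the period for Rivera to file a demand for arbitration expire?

October 12, 1999

Counting October 28, 1998 as day 1, day 254 is July 8, 1999.
Tolling adds 96 days: July 8, 1999 + 96 days = October 12, 1999.
October 12, 1999 is a Tuesday and not a legal holiday, so no extension applies.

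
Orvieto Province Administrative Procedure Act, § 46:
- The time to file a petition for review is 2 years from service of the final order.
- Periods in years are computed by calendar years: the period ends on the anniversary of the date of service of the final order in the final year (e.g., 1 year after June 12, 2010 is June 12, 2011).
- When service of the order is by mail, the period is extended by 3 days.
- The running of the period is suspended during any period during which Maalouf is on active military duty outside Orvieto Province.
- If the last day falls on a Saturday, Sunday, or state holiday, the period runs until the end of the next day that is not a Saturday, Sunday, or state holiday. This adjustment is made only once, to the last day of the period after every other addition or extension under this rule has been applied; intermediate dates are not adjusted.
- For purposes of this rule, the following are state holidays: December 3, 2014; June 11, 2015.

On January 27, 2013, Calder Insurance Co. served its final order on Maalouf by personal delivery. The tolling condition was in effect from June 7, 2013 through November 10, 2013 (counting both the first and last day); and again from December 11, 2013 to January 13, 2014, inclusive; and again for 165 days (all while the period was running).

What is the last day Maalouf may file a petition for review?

2 years after January 27, 2013 is January 27, 2015.
Service was not by mail, so no mail extension applies.
From June 7, 2013 through November 10, 2013 inclusive is 157 days; tolling adds 157 days: January 27, 2015 + 157 days = July 3, 2015.
From December 11, 2013 through January 13, 2014 inclusive is 34 days; tolling adds 34 days: July 3, 2015 + 34 days = August 6, 2015.
Tolling adds 165 days: August 6, 2015 + 165 days = January 18, 2016.
January 18, 2016 is a Monday and not a state holiday, so no extension applies.

January 18, 2016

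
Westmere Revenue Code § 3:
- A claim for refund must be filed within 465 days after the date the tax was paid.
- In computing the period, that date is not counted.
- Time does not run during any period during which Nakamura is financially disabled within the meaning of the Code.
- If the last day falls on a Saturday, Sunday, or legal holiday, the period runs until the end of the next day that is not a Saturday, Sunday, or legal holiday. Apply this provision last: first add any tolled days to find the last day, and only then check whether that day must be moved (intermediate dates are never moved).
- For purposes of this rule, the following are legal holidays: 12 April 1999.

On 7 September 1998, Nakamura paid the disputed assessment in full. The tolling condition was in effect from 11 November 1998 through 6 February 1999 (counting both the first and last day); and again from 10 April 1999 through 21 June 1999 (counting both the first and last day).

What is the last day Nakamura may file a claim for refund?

465 days after 7 September 1998 is December 16, 1999.
From November 11, 1998 through February 6, 1999 inclusive is 88 days; tolling adds 88 days: December 16, 1999 + 88 days = March 13, 2000.
From April 10, 1999 through June 21, 1999 inclusive is 73 days; tolling adds 73 days: March 13, 2000 + 73 days = May 25, 2000.
May 25, 2000 is a Thursday and not a legal holiday, so no extension applies.

May 25, 2000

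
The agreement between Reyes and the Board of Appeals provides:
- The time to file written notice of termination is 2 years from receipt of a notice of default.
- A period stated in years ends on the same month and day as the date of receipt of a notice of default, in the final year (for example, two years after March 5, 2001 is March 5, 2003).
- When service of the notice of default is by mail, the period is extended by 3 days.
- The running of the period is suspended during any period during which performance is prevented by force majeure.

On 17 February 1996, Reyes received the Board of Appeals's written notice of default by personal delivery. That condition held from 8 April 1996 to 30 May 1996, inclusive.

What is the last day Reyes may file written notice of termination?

April 11, 1998

2 years after 17 February 1996 is February 17, 1998.
Service was not by mail, so no mail extension applies.
From April 8, 1996 through May 30, 1996 inclusive is 53 days; tolling adds 53 days: February 17, 1998 + 53 days = April 11, 1998.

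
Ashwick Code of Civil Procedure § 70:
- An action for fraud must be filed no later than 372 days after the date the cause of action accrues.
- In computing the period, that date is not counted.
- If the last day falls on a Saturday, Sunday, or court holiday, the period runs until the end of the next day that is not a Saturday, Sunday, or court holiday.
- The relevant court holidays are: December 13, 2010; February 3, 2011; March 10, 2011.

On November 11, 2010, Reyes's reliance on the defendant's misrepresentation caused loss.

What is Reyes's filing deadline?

372 days after November 11, 2010 is November 18, 2011.
November 18, 2011 is a Friday and not a court holiday, so no extension applies.

November 18, 2011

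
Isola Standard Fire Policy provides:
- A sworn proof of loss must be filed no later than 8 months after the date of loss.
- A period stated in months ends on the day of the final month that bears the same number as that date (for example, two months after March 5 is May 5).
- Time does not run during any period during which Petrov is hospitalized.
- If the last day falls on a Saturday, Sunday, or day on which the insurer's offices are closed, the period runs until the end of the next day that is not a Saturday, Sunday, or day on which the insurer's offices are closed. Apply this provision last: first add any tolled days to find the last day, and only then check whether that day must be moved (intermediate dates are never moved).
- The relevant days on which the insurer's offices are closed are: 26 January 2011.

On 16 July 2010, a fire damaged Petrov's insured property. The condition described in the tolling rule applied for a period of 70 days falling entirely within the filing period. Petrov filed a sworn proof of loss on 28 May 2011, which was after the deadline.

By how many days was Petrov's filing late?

8 months after 16 July 2010 is March 16, 2011.
Tolling adds 70 days: March 16, 2011 + 70 days = May 25, 2011.
May 25, 2011 is a Wednesday and not a day on which the insurer's offices are closed, so no extension applies.
The deadline is May 25, 2011; from May 25, 2011 to May 28, 2011 is 3 days.

3 days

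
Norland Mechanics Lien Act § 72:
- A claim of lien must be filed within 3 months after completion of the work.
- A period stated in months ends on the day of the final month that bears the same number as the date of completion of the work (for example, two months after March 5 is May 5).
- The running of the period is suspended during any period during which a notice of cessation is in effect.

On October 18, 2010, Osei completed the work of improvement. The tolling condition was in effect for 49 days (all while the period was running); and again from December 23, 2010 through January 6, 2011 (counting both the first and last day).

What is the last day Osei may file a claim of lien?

March 23, 2011

3 months after October 18, 2010 is January 18, 2011.
Tolling adds 49 days: January 18, 2011 + 49 days = March 8, 2011.
From December 23, 2010 through January 6, 2011 inclusive is 15 days; tolling adds 15 days: March 8, 2011 + 15 days = March 23, 2011.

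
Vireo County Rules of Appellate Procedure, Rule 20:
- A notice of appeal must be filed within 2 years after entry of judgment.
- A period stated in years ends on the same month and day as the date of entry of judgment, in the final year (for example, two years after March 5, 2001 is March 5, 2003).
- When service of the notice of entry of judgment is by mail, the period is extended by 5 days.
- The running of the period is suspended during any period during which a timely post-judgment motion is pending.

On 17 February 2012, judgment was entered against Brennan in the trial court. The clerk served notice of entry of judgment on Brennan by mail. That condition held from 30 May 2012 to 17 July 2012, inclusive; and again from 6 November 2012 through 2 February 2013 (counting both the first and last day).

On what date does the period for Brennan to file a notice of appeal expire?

July 10, 2014

2 years after 17 February 2012 is February 17, 2014.
Service was by mail, adding 5 days: February 17, 2014 + 5 days = February 22, 2014.
From May 30, 2012 through July 17, 2012 inclusive is 49 days; tolling adds 49 days: February 22, 2014 + 49 days = April 12, 2014.
From November 6, 2012 through February 2, 2013 inclusive is 89 days; tolling adds 89 days: April 12, 2014 + 89 days = July 10, 2014.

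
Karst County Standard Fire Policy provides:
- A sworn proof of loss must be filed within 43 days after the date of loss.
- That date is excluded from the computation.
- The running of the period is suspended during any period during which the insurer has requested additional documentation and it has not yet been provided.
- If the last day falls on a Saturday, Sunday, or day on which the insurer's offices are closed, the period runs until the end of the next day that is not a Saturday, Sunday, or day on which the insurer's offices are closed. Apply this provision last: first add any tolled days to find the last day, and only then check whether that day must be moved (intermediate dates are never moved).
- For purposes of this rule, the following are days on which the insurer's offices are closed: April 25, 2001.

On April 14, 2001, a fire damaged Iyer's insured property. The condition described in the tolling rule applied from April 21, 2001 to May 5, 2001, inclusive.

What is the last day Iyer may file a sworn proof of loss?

43 days after April 14, 2001 is May 27, 2001.
From April 21, 2001 through May 5, 2001 inclusive is 15 days; tolling adds 15 days: May 27, 2001 + 15 days = June 11, 2001.
June 11, 2001 is a Monday and not a day on which the insurer's offices are closed, so no extension applies.

June 11, 2001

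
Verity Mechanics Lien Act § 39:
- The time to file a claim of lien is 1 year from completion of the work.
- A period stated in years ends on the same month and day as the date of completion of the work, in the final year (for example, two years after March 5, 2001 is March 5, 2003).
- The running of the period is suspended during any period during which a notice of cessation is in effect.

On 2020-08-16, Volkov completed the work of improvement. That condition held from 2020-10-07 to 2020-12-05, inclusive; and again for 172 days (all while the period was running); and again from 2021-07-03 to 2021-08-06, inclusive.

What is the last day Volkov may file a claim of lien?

1 year after 2020-08-16 is August 16, 2021.
From October 7, 2020 through December 5, 2020 inclusive is 60 days; tolling adds 60 days: August 16, 2021 + 60 days = October 15, 2021.
Tolling adds 172 days: October 15, 2021 + 172 days = April 5, 2022.
From July 3, 2021 through August 6, 2021 inclusive is 35 days; tolling adds 35 days: April 5, 2022 + 35 days = May 10, 2022.

May 10, 2022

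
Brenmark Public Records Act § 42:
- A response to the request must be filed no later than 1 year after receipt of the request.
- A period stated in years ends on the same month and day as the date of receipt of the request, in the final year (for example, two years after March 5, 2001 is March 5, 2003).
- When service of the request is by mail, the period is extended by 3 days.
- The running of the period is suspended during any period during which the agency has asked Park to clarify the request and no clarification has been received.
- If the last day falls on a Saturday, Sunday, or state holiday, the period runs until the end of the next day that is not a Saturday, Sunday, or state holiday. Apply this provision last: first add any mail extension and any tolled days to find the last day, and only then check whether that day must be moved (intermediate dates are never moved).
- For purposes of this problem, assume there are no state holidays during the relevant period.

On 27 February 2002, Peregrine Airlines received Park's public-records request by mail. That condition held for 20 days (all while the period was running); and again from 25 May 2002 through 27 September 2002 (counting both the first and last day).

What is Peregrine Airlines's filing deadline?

1 year after 27 February 2002 is February 27, 2003.
Service was by mail, adding 3 days: February 27, 2003 + 3 days = March 2, 2003.
Tolling adds 20 days: March 2, 2003 + 20 days = March 22, 2003.
From May 25, 2002 through September 27, 2002 inclusive is 126 days; tolling adds 126 days: March 22, 2003 + 126 days = July 26, 2003.
July 26, 2003 is Saturday; July 27, 2003 is Sunday. The next qualifying day is July 28, 2003.

July 28, 2003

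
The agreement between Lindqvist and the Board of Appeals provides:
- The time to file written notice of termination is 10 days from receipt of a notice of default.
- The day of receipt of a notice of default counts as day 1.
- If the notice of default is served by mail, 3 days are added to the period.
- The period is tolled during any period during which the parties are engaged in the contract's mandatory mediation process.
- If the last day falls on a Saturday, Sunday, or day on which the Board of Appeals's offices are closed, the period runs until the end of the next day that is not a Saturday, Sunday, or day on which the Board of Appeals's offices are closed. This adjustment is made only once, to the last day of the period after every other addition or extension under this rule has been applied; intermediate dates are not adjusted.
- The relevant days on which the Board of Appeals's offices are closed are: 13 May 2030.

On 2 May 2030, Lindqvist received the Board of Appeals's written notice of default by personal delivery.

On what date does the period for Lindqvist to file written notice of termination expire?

May 14, 2030

Counting 2 May 2030 as day 1, day 10 is May 11, 2030.
Service was not by mail, so no mail extension applies.
May 11, 2030 is Saturday; May 12, 2030 is Sunday; May 13, 2030 is a listed holiday. The next qualifying day is May 14, 2030.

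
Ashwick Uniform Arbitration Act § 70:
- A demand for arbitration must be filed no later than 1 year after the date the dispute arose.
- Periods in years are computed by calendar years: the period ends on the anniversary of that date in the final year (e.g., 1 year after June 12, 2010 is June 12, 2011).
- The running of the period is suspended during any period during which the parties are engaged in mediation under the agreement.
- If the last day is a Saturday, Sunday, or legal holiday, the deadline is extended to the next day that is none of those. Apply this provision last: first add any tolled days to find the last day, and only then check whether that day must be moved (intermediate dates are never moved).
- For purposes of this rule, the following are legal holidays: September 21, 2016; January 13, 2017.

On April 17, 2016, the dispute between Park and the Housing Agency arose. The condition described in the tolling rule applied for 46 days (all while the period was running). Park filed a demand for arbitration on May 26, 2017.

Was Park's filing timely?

Yes

1 year after April 17, 2016 is April 17, 2017.
Tolling adds 46 days: April 17, 2017 + 46 days = June 2, 2017.
June 2, 2017 is a Friday and not a legal holiday, so no extension applies.
The deadline is June 2, 2017; the filing on May 26, 2017 is on or before that date.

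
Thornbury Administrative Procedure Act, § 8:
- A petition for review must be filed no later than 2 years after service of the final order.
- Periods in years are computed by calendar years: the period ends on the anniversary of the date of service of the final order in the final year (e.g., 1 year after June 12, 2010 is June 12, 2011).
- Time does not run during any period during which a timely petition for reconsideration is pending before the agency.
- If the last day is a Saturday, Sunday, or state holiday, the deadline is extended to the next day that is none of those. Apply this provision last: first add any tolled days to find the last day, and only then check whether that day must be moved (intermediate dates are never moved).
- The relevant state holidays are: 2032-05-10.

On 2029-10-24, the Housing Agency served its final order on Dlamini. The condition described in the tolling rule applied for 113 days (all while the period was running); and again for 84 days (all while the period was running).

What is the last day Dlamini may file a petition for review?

2 years after 2029-10-24 is October 24, 2031.
Tolling adds 113 days: October 24, 2031 + 113 days = February 14, 2032.
Tolling adds 84 days: February 14, 2032 + 84 days = May 8, 2032.
May 8, 2032 is Saturday; May 9, 2032 is Sunday; May 10, 2032 is a listed holiday. The next qualifying day is May 11, 2032.

May 11, 2032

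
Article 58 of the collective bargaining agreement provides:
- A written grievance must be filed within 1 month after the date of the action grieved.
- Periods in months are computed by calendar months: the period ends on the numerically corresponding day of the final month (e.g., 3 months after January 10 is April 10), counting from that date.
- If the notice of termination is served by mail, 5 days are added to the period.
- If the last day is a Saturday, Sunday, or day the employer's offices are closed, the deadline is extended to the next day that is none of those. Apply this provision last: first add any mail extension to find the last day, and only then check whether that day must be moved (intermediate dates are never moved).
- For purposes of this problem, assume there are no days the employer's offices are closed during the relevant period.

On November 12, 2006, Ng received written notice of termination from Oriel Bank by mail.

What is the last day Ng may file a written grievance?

December 18, 2006

1 month after November 12, 2006 is December 12, 2006.
Service was by mail, adding 5 days: December 12, 2006 + 5 days = December 17, 2006.
December 17, 2006 is Sunday. The next qualifying day is December 18, 2006.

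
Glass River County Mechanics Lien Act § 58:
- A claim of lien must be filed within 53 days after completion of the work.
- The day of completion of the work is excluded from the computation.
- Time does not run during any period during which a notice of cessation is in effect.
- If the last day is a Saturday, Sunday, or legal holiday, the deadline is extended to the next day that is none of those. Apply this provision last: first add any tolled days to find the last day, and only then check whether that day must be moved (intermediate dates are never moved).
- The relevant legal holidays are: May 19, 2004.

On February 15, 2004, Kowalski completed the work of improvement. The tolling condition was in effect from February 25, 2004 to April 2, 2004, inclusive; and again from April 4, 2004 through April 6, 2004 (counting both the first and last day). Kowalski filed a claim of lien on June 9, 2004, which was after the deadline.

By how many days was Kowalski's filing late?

20 days

53 days after February 15, 2004 is April 8, 2004.
From February 25, 2004 through April 2, 2004 inclusive is 38 days; tolling adds 38 days: April 8, 2004 + 38 days = May 16, 2004.
From April 4, 2004 through April 6, 2004 inclusive is 3 days; tolling adds 3 days: May 16, 2004 + 3 days = May 19, 2004.
May 19, 2004 is a listed holiday. The next qualifying day is May 20, 2004.
The deadline is May 20, 2004; from May 20, 2004 to June 9, 2004 is 20 days.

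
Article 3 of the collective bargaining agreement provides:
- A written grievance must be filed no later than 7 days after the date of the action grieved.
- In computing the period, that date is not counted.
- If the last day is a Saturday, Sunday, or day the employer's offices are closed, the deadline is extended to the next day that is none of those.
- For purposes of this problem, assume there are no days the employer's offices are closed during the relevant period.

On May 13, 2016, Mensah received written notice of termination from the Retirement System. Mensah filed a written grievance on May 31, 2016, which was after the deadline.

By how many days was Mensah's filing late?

11 days

7 days after May 13, 2016 is May 20, 2016.
May 20, 2016 is a Friday and not a day the employer's offices are closed, so no extension applies.
The deadline is May 20, 2016; from May 20, 2016 to May 31, 2016 is 11 days.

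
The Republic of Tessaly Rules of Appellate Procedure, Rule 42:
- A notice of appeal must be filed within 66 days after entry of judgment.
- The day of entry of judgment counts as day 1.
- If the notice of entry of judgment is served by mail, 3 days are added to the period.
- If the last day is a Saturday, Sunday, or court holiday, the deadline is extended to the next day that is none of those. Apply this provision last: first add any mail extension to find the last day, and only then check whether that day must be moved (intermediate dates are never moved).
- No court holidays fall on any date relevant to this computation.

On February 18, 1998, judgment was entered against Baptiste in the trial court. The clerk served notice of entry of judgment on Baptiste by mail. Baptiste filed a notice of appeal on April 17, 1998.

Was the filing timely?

Yes

Counting February 18, 1998 as day 1, day 66 is April 24, 1998.
Service was by mail, adding 3 days: April 24, 1998 + 3 days = April 27, 1998.
April 27, 1998 is a Monday and not a court holiday, so no extension applies.
The deadline is April 27, 1998; the filing on April 17, 1998 is on or before that date.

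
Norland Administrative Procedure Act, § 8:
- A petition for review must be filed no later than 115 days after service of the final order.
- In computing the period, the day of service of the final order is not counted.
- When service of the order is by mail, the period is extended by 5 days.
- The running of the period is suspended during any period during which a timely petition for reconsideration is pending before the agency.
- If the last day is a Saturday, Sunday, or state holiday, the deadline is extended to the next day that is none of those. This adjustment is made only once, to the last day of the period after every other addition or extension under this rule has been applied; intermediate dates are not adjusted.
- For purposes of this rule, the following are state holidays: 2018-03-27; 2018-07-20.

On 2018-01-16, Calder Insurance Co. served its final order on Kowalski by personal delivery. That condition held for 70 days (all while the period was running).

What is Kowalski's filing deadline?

July 23, 2018

115 days after 2018-01-16 is May 11, 2018.
Service was not by mail, so no mail extension applies.
Tolling adds 70 days: May 11, 2018 + 70 days = July 20, 2018.
July 20, 2018 is a listed holiday; July 21, 2018 is Saturday; July 22, 2018 is Sunday. The next qualifying day is July 23, 2018.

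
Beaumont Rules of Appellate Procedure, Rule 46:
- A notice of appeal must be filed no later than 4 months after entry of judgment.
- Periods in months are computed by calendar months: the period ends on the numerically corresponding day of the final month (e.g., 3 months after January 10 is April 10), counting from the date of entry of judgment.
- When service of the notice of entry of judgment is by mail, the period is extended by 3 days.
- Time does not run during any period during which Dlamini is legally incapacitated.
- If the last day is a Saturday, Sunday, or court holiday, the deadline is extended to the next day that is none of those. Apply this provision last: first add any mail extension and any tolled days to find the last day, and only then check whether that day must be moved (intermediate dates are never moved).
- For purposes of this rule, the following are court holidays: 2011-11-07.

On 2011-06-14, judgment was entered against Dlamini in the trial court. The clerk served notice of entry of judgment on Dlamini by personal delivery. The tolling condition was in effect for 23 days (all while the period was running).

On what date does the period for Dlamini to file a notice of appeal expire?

4 months after 2011-06-14 is October 14, 2011.
Service was not by mail, so no mail extension applies.
Tolling adds 23 days: October 14, 2011 + 23 days = November 6, 2011.
November 6, 2011 is Sunday; November 7, 2011 is a listed holiday. The next qualifying day is November 8, 2011.

November 8, 2011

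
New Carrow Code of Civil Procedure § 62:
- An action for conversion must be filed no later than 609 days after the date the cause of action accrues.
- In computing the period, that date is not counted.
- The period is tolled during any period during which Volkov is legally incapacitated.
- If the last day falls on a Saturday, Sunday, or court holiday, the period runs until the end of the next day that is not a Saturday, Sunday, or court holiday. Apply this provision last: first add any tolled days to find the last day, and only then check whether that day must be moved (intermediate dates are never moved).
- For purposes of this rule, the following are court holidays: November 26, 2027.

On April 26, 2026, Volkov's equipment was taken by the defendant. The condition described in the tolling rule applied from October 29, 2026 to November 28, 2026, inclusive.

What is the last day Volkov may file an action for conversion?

January 26, 2028

609 days after April 26, 2026 is December 26, 2027.
From October 29, 2026 through November 28, 2026 inclusive is 31 days; tolling adds 31 days: December 26, 2027 + 31 days = January 26, 2028.
January 26, 2028 is a Wednesday and not a court holiday, so no extension applies.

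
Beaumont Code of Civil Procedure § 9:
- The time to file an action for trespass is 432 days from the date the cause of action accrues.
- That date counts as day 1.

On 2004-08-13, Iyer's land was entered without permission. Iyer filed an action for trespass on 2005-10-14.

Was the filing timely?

Yes

Counting 2004-08-13 as day 1, day 432 is October 18, 2005.
The deadline is October 18, 2005; the filing on October 14, 2005 is on or before that date.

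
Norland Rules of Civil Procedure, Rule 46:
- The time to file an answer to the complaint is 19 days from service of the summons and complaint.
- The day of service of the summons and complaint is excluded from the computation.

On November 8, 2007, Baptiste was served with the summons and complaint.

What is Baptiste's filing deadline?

19 days after November 8, 2007 is November 27, 2007.

November 27, 2007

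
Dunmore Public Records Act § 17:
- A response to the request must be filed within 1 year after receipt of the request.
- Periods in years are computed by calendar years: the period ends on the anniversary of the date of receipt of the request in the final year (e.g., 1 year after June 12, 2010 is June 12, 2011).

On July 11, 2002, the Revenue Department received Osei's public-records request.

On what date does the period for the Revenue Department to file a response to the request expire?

July 11, 2003

1 year after July 11, 2002 is July 11, 2003.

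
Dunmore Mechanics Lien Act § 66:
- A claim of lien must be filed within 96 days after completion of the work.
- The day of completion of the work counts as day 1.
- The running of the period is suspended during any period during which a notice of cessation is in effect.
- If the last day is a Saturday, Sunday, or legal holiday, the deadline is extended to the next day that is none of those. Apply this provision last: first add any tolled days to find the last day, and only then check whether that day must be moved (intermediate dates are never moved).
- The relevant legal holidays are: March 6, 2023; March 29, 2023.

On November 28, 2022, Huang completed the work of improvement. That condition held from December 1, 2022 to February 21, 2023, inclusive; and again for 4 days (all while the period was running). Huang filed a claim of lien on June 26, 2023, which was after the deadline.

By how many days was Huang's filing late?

28 days

Counting November 28, 2022 as day 1, day 96 is March 3, 2023.
From December 1, 2022 through February 21, 2023 inclusive is 83 days; tolling adds 83 days: March 3, 2023 + 83 days = May 25, 2023.
Tolling adds 4 days: May 25, 2023 + 4 days = May 29, 2023.
May 29, 2023 is a Monday and not a legal holiday, so no extension applies.
The deadline is May 29, 2023; from May 29, 2023 to June 26, 2023 is 28 days.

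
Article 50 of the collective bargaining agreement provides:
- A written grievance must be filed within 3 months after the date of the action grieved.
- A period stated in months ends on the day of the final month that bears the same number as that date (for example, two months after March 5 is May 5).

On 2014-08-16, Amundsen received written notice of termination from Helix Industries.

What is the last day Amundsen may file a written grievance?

November 16, 2014

3 months after 2014-08-16 is November 16, 2014.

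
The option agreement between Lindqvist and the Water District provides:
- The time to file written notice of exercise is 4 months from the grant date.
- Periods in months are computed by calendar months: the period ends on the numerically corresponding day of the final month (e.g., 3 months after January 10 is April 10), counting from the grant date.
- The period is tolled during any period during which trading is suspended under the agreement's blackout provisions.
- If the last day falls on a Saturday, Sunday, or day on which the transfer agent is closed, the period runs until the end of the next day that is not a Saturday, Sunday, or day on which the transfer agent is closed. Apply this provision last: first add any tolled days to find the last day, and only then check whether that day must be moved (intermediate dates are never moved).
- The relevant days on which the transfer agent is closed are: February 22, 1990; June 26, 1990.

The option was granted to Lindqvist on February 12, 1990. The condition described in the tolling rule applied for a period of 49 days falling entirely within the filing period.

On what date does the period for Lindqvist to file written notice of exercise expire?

July 31, 1990

4 months after February 12, 1990 is June 12, 1990.
Tolling adds 49 days: June 12, 1990 + 49 days = July 31, 1990.
July 31, 1990 is a Tuesday and not a day on which the transfer agent is closed, so no extension applies.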